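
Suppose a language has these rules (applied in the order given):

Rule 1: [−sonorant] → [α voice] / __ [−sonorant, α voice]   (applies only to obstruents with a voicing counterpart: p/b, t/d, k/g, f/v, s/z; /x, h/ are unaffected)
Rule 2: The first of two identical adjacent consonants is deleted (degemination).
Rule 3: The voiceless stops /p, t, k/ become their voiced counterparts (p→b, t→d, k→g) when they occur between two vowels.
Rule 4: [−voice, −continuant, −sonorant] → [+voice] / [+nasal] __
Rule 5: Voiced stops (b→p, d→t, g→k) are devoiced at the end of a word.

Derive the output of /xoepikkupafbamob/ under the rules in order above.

xoebigubavbamop

Rule 1 (regressive voicing assimilation): /f/ precedes the voiced obstruent /b/, so it voices to [v] by assimilation. /xoepikkupafbamob/ → xoepikkupavbamob.
Rule 2 (degemination): /kk/ is a geminate; the first /k/ deletes. /xoepikkupavbamob/ → xoepikupavbamob.
Rule 3 (intervocalic voicing): /p/ is a voiceless stop between vowels /e/ and /i/, so it voices to [b]. /k/ is a voiceless stop between vowels /i/ and /u/, so it voices to [g]. /p/ is a voiceless stop between vowels /u/ and /a/, so it voices to [b]. /xoepikupavbamob/ → xoebigubavbamob.
Rule 4 (post-nasal voicing): no segment meets the environment; /xoebigubavbamob/ is unchanged.
Rule 5 (final devoicing): /b/ is a voiced stop in word-final position, so it devoices to [p]. /xoebigubavbamob/ → xoebigubavbamop.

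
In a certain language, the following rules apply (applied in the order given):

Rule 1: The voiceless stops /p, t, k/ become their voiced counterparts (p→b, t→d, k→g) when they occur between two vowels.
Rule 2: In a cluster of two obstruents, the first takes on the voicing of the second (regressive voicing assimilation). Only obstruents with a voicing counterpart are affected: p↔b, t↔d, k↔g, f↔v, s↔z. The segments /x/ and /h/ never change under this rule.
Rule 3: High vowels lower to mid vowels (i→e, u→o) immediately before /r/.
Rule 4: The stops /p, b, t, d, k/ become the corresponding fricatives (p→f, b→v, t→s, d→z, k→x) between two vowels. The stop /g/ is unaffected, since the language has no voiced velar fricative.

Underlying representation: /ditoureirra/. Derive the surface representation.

Rule 1 (intervocalic voicing): /t/ is a voiceless stop between vowels /i/ and /o/, so it voices to [d]. /ditoureirra/ → didoureirra.
Rule 2 (regressive voicing assimilation): no segment meets the environment; /didoureirra/ is unchanged.
Rule 3 (pre-rhotic lowering): /u/ is a high vowel immediately before /r/, so it lowers to [o]. /i/ is a high vowel immediately before /r/, so it lowers to [e]. /didoureirra/ → didooreerra.
Rule 4 (intervocalic spirantization): /d/ is a stop between vowels /i/ and /o/, so it spirantizes to the fricative [z]. /didooreerra/ → dizooreerra.

dizooreerra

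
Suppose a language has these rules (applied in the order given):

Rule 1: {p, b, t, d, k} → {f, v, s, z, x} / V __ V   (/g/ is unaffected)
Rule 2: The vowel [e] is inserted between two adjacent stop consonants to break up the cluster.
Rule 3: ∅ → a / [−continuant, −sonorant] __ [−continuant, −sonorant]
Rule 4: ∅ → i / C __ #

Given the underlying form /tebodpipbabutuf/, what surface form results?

Rule 1 (intervocalic spirantization): /b/ is a stop between vowels /e/ and /o/, so it spirantizes to the fricative [v]. /b/ is a stop between vowels /a/ and /u/, so it spirantizes to the fricative [v]. /t/ is a stop between vowels /u/ and /u/, so it spirantizes to the fricative [s]. /tebodpipbabutuf/ → tevodpipbavusuf.
Rule 2 (stop-cluster e-epenthesis): /d/ and /p/ form a stop–stop cluster, so [e] is inserted between them. /p/ and /b/ form a stop–stop cluster, so [e] is inserted between them. /tevodpipbavusuf/ → tevodepipebavusuf.
Rule 3 (stop-cluster a-epenthesis): no segment meets the environment; /tevodepipebavusuf/ is unchanged.
Rule 4 (final i-epenthesis): the form ends in the consonant /f/, so [i] is inserted word-finally. /tevodepipebavusuf/ → tevodepipebavusufi.

tevodepipebavusufi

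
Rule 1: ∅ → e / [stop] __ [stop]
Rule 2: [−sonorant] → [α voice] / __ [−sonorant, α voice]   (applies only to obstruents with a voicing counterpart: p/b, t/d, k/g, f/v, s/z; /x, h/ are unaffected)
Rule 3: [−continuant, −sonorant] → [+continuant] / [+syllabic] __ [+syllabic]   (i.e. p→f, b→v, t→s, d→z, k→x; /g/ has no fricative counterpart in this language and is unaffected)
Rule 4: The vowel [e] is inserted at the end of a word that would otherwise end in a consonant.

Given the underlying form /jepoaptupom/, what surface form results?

jefoafesufome

Rule 1 (stop-cluster e-epenthesis): /p/ and /t/ form a stop–stop cluster, so [e] is inserted between them. /jepoaptupom/ → jepoapetupom.
Rule 2 (regressive voicing assimilation): no segment meets the environment; /jepoapetupom/ is unchanged.
Rule 3 (intervocalic spirantization): /p/ is a stop between vowels /e/ and /o/, so it spirantizes to the fricative [f]. /p/ is a stop between vowels /a/ and /e/, so it spirantizes to the fricative [f]. /t/ is a stop between vowels /e/ and /u/, so it spirantizes to the fricative [s]. /p/ is a stop between vowels /u/ and /o/, so it spirantizes to the fricative [f]. /jepoapetupom/ → jefoafesufom.
Rule 4 (final e-epenthesis): the form ends in the consonant /m/, so [e] is inserted word-finally. /jefoafesufom/ → jefoafesufome.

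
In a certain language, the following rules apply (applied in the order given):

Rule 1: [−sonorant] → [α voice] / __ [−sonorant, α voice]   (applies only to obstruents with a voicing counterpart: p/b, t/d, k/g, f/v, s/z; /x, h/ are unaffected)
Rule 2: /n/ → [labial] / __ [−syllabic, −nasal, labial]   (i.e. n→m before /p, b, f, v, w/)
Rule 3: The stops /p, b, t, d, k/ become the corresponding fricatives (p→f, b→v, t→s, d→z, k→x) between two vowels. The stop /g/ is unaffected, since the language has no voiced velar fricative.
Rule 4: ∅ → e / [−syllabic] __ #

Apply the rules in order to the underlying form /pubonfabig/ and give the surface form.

puvomfavige

Rule 1 (regressive voicing assimilation): no segment meets the environment; /pubonfabig/ is unchanged.
Rule 2 (nasal place assimilation): /n/ precedes the labial consonant /f/, so it assimilates in place to [m]. /pubonfabig/ → pubomfabig.
Rule 3 (intervocalic spirantization): /b/ is a stop between vowels /u/ and /o/, so it spirantizes to the fricative [v]. /b/ is a stop between vowels /a/ and /i/, so it spirantizes to the fricative [v]. /pubomfabig/ → puvomfavig.
Rule 4 (final e-epenthesis): the form ends in the consonant /g/, so [e] is inserted word-finally. /puvomfavig/ → puvomfavige.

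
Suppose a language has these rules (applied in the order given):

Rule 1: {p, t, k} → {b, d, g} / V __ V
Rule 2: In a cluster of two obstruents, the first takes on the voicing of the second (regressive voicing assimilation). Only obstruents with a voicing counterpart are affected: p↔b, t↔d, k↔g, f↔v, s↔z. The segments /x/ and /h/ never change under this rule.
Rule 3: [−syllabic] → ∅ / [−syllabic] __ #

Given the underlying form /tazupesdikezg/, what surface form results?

Rule 1 (intervocalic voicing): /p/ is a voiceless stop between vowels /u/ and /e/, so it voices to [b]. /k/ is a voiceless stop between vowels /i/ and /e/, so it voices to [g]. /tazupesdikezg/ → tazubesdigezg.
Rule 2 (regressive voicing assimilation): /s/ precedes the voiced obstruent /d/, so it voices to [z] by assimilation. /tazubesdigezg/ → tazubezdigezg.
Rule 3 (final cluster simplification): /g/ is the second consonant of a word-final cluster /zg/, so it deletes. /tazubezdigezg/ → tazubezdigez.

tazubezdigez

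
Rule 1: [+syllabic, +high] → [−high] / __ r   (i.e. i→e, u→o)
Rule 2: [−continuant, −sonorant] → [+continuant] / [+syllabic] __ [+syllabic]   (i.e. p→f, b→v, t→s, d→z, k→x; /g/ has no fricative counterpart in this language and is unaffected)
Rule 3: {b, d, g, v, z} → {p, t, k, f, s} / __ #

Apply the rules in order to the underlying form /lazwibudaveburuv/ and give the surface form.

lazwivuzavevoruf

Rule 1 (pre-rhotic lowering): /u/ is a high vowel immediately before /r/, so it lowers to [o]. /lazwibudaveburuv/ → lazwibudaveboruv.
Rule 2 (intervocalic spirantization): /b/ is a stop between vowels /i/ and /u/, so it spirantizes to the fricative [v]. /d/ is a stop between vowels /u/ and /a/, so it spirantizes to the fricative [z]. /b/ is a stop between vowels /e/ and /o/, so it spirantizes to the fricative [v]. /lazwibudaveboruv/ → lazwivuzavevoruv.
Rule 3 (final devoicing): /v/ is a voiced obstruent in word-final position, so it devoices to [f]. /lazwivuzavevoruv/ → lazwivuzavevoruf.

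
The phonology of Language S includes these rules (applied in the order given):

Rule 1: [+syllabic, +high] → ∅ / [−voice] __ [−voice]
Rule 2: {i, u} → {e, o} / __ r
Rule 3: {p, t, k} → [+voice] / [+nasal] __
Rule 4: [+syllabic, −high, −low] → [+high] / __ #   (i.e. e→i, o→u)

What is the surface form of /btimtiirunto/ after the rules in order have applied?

btimdierundu

Rule 1 (high vowel syncope): no segment meets the environment; /btimtiirunto/ is unchanged.
Rule 2 (pre-rhotic lowering): /i/ is a high vowel immediately before /r/, so it lowers to [e]. /btimtiirunto/ → btimtierunto.
Rule 3 (post-nasal voicing): /t/ is a voiceless stop immediately after the nasal /m/, so it voices to [d]. /t/ is a voiceless stop immediately after the nasal /n/, so it voices to [d]. /btimtierunto/ → btimdierundo.
Rule 4 (final vowel raising): /o/ is a mid vowel in word-final position, so it raises to [u]. /btimdierundo/ → btimdierundu.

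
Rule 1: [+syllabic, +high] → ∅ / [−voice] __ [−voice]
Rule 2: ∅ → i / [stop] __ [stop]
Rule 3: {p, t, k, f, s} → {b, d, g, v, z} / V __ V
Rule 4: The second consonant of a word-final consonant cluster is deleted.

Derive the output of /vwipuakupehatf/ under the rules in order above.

Rule 1 (high vowel syncope): /u/ is a high vowel flanked by voiceless consonants /k/ and /p/, so it deletes. /vwipuakupehatf/ → vwipuakpehatf.
Rule 2 (stop-cluster i-epenthesis): /k/ and /p/ form a stop–stop cluster, so [i] is inserted between them. /vwipuakpehatf/ → vwipuakipehatf.
Rule 3 (intervocalic voicing): /p/ is a voiceless obstruent between vowels /i/ and /u/, so it voices to [b]. /k/ is a voiceless obstruent between vowels /a/ and /i/, so it voices to [g]. /p/ is a voiceless obstruent between vowels /i/ and /e/, so it voices to [b]. /vwipuakipehatf/ → vwibuagibehatf.
Rule 4 (final cluster simplification): /f/ is the second consonant of a word-final cluster /tf/, so it deletes. /vwibuagibehatf/ → vwibuagibehat.

vwibuagibehat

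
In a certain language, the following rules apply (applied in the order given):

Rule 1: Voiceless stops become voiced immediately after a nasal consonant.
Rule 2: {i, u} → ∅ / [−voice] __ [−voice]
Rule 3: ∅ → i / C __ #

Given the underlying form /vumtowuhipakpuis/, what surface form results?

vumdowuhpakpuisi

Rule 1 (post-nasal voicing): /t/ is a voiceless stop immediately after the nasal /m/, so it voices to [d]. /vumtowuhipakpuis/ → vumdowuhipakpuis.
Rule 2 (high vowel syncope): /i/ is a high vowel flanked by voiceless consonants /h/ and /p/, so it deletes. /vumdowuhipakpuis/ → vumdowuhpakpuis.
Rule 3 (final i-epenthesis): the form ends in the consonant /s/, so [i] is inserted word-finally. /vumdowuhpakpuis/ → vumdowuhpakpuisi.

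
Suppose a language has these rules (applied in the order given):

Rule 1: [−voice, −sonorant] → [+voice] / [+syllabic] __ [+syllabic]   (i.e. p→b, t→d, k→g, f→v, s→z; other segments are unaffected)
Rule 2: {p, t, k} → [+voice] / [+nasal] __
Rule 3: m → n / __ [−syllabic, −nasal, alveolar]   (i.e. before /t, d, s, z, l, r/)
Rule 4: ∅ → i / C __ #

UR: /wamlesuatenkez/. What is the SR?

wanlezuadengezi

Rule 1 (intervocalic voicing): /s/ is a voiceless obstruent between vowels /e/ and /u/, so it voices to [z]. /t/ is a voiceless obstruent between vowels /a/ and /e/, so it voices to [d]. /wamlesuatenkez/ → wamlezuadenkez.
Rule 2 (post-nasal voicing): /k/ is a voiceless stop immediately after the nasal /n/, so it voices to [g]. /wamlezuadenkez/ → wamlezuadengez.
Rule 3 (nasal place assimilation): /m/ precedes the alveolar consonant /l/, so it assimilates in place to [n]. /wamlezuadengez/ → wanlezuadengez.
Rule 4 (final i-epenthesis): the form ends in the consonant /z/, so [i] is inserted word-finally. /wanlezuadengez/ → wanlezuadengezi.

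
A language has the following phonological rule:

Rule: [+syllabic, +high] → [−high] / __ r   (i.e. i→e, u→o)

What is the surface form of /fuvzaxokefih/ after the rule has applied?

fuvzaxokefih

No segment of /fuvzaxokefih/ meets the structural description of the rule, so the form surfaces unchanged.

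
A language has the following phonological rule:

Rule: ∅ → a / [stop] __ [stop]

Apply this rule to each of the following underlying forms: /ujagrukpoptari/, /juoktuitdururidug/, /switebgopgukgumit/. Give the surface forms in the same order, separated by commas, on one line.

ujagrukapopatari, juokatuitadururidug, switebagopagukagumit

/ujagrukpoptari/: /k/ and /p/ form a stop–stop cluster, so [a] is inserted between them. /p/ and /t/ form a stop–stop cluster, so [a] is inserted between them. → [ujagrukapopatari].
/juoktuitdururidug/: /k/ and /t/ form a stop–stop cluster, so [a] is inserted between them. /t/ and /d/ form a stop–stop cluster, so [a] is inserted between them. → [juokatuitadururidug].
/switebgopgukgumit/: /b/ and /g/ form a stop–stop cluster, so [a] is inserted between them. /p/ and /g/ form a stop–stop cluster, so [a] is inserted between them. /k/ and /g/ form a stop–stop cluster, so [a] is inserted between them. → [switebagopagukagumit].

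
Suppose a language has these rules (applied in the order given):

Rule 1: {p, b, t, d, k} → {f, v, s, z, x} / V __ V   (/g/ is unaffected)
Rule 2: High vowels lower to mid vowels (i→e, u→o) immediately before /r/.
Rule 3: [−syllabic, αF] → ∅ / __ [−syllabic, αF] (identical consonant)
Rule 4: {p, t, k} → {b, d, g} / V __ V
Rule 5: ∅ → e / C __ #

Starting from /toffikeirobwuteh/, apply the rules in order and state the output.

tofixeerobwusehe

Rule 1 (intervocalic spirantization): /k/ is a stop between vowels /i/ and /e/, so it spirantizes to the fricative [x]. /t/ is a stop between vowels /u/ and /e/, so it spirantizes to the fricative [s]. /toffikeirobwuteh/ → toffixeirobwuseh.
Rule 2 (pre-rhotic lowering): /i/ is a high vowel immediately before /r/, so it lowers to [e]. /toffixeirobwuseh/ → toffixeerobwuseh.
Rule 3 (degemination): /ff/ is a geminate; the first /f/ deletes. /toffixeerobwuseh/ → tofixeerobwuseh.
Rule 4 (intervocalic voicing): no segment meets the environment; /tofixeerobwuseh/ is unchanged.
Rule 5 (final e-epenthesis): the form ends in the consonant /h/, so [e] is inserted word-finally. /tofixeerobwuseh/ → tofixeerobwusehe.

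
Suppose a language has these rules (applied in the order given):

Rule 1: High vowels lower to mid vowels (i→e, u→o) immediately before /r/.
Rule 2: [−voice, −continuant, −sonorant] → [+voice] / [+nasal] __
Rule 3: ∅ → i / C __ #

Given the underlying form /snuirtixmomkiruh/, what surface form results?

snuertixmomgeruhi

Rule 1 (pre-rhotic lowering): /i/ is a high vowel immediately before /r/, so it lowers to [e]. /i/ is a high vowel immediately before /r/, so it lowers to [e]. /snuirtixmomkiruh/ → snuertixmomkeruh.
Rule 2 (post-nasal voicing): /k/ is a voiceless stop immediately after the nasal /m/, so it voices to [g]. /snuertixmomkeruh/ → snuertixmomgeruh.
Rule 3 (final i-epenthesis): the form ends in the consonant /h/, so [i] is inserted word-finally. /snuertixmomgeruh/ → snuertixmomgeruhi.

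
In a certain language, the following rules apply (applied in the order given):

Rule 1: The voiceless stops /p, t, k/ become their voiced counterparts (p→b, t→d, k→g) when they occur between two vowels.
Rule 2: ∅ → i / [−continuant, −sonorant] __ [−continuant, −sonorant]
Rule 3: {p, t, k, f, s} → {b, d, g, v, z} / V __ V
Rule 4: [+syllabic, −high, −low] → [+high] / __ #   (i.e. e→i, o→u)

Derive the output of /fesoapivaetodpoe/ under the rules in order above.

Rule 1 (intervocalic voicing): /p/ is a voiceless stop between vowels /a/ and /i/, so it voices to [b]. /t/ is a voiceless stop between vowels /e/ and /o/, so it voices to [d]. /fesoapivaetodpoe/ → fesoabivaedodpoe.
Rule 2 (stop-cluster i-epenthesis): /d/ and /p/ form a stop–stop cluster, so [i] is inserted between them. /fesoabivaedodpoe/ → fesoabivaedodipoe.
Rule 3 (intervocalic voicing): /s/ is a voiceless obstruent between vowels /e/ and /o/, so it voices to [z]. /p/ is a voiceless obstruent between vowels /i/ and /o/, so it voices to [b]. /fesoabivaedodipoe/ → fezoabivaedodiboe.
Rule 4 (final vowel raising): /e/ is a mid vowel in word-final position, so it raises to [i]. /fezoabivaedodiboe/ → fezoabivaedodiboi.

fezoabivaedodiboi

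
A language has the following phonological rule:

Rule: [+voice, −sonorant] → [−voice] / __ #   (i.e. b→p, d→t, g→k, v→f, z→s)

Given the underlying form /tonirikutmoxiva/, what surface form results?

No segment of /tonirikutmoxiva/ meets the structural description of the rule, so the form surfaces unchanged.

tonirikutmoxiva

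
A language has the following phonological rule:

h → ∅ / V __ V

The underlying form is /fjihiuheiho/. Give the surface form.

fjiiueio

/h/ occurs between vowels /i/ and /i/, so it deletes.
/h/ occurs between vowels /u/ and /e/, so it deletes.
/h/ occurs between vowels /i/ and /o/, so it deletes.
Surface form: [fjiiueio].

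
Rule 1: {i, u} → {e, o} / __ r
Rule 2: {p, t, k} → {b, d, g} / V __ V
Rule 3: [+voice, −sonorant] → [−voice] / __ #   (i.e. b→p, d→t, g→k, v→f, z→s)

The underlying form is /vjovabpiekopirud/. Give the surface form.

vjovabpiegoberut

Rule 1 (pre-rhotic lowering): /i/ is a high vowel immediately before /r/, so it lowers to [e]. /vjovabpiekopirud/ → vjovabpiekoperud.
Rule 2 (intervocalic voicing): /k/ is a voiceless stop between vowels /e/ and /o/, so it voices to [g]. /p/ is a voiceless stop between vowels /o/ and /e/, so it voices to [b]. /vjovabpiekoperud/ → vjovabpiegoberud.
Rule 3 (final devoicing): /d/ is a voiced obstruent in word-final position, so it devoices to [t]. /vjovabpiegoberud/ → vjovabpiegoberut.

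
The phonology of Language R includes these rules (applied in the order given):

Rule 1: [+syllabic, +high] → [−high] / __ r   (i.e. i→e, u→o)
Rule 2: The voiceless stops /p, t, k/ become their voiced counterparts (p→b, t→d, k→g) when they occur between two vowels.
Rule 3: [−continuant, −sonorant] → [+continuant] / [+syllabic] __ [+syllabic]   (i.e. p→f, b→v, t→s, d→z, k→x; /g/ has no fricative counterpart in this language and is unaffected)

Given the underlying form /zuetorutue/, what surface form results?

Rule 1 (pre-rhotic lowering): no segment meets the environment; /zuetorutue/ is unchanged.
Rule 2 (intervocalic voicing): /t/ is a voiceless stop between vowels /e/ and /o/, so it voices to [d]. /t/ is a voiceless stop between vowels /u/ and /u/, so it voices to [d]. /zuetorutue/ → zuedorudue.
Rule 3 (intervocalic spirantization): /d/ is a stop between vowels /e/ and /o/, so it spirantizes to the fricative [z]. /d/ is a stop between vowels /u/ and /u/, so it spirantizes to the fricative [z]. /zuedorudue/ → zuezoruzue.

zuezoruzue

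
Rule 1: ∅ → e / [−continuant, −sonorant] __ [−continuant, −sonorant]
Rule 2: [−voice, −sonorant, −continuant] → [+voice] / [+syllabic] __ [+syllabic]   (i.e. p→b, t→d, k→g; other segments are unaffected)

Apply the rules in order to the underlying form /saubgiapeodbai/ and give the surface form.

saubegiabeodebai

Rule 1 (stop-cluster e-epenthesis): /b/ and /g/ form a stop–stop cluster, so [e] is inserted between them. /d/ and /b/ form a stop–stop cluster, so [e] is inserted between them. /saubgiapeodbai/ → saubegiapeodebai.
Rule 2 (intervocalic voicing): /p/ is a voiceless stop between vowels /a/ and /e/, so it voices to [b]. /saubegiapeodebai/ → saubegiabeodebai.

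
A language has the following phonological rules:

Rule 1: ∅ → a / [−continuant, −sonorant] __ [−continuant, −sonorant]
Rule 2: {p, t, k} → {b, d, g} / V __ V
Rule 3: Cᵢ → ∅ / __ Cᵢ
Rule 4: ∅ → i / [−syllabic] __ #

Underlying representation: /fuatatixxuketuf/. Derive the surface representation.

fuadadixugedufi

Rule 1 (stop-cluster a-epenthesis): no segment meets the environment; /fuatatixxuketuf/ is unchanged.
Rule 2 (intervocalic voicing): /t/ is a voiceless stop between vowels /a/ and /a/, so it voices to [d]. /t/ is a voiceless stop between vowels /a/ and /i/, so it voices to [d]. /k/ is a voiceless stop between vowels /u/ and /e/, so it voices to [g]. /t/ is a voiceless stop between vowels /e/ and /u/, so it voices to [d]. /fuatatixxuketuf/ → fuadadixxugeduf.
Rule 3 (degemination): /xx/ is a geminate; the first /x/ deletes. /fuadadixxugeduf/ → fuadadixugeduf.
Rule 4 (final i-epenthesis): the form ends in the consonant /f/, so [i] is inserted word-finally. /fuadadixugeduf/ → fuadadixugedufi.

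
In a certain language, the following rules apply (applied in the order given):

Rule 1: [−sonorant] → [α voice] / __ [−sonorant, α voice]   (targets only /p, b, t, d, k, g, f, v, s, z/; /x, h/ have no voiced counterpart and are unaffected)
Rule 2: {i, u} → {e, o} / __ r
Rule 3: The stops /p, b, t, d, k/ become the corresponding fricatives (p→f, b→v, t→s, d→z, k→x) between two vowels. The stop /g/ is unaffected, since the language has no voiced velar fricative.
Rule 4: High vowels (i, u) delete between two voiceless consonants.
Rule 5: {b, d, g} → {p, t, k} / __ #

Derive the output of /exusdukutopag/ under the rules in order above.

exuzduxsofak

Rule 1 (regressive voicing assimilation): /s/ precedes the voiced obstruent /d/, so it voices to [z] by assimilation. /exusdukutopag/ → exuzdukutopag.
Rule 2 (pre-rhotic lowering): no segment meets the environment; /exuzdukutopag/ is unchanged.
Rule 3 (intervocalic spirantization): /k/ is a stop between vowels /u/ and /u/, so it spirantizes to the fricative [x]. /t/ is a stop between vowels /u/ and /o/, so it spirantizes to the fricative [s]. /p/ is a stop between vowels /o/ and /a/, so it spirantizes to the fricative [f]. /exuzdukutopag/ → exuzduxusofag.
Rule 4 (high vowel syncope): /u/ is a high vowel flanked by voiceless consonants /x/ and /s/, so it deletes. /exuzduxusofag/ → exuzduxsofag.
Rule 5 (final devoicing): /g/ is a voiced stop in word-final position, so it devoices to [k]. /exuzduxsofag/ → exuzduxsofak.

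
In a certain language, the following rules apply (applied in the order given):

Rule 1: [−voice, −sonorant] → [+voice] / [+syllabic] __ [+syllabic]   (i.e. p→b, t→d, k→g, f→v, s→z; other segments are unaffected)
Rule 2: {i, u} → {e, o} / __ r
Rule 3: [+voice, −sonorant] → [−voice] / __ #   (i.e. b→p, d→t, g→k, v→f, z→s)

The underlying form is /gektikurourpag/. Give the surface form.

gektigoroorpak

Rule 1 (intervocalic voicing): /k/ is a voiceless obstruent between vowels /i/ and /u/, so it voices to [g]. /gektikurourpag/ → gektigurourpag.
Rule 2 (pre-rhotic lowering): /u/ is a high vowel immediately before /r/, so it lowers to [o]. /u/ is a high vowel immediately before /r/, so it lowers to [o]. /gektigurourpag/ → gektigoroorpag.
Rule 3 (final devoicing): /g/ is a voiced obstruent in word-final position, so it devoices to [k]. /gektigoroorpag/ → gektigoroorpak.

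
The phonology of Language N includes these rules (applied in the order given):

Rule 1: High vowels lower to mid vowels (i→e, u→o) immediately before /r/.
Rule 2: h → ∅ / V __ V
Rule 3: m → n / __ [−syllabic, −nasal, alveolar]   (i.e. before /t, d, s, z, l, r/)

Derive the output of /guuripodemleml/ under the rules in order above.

guoripodenlenl

Rule 1 (pre-rhotic lowering): /u/ is a high vowel immediately before /r/, so it lowers to [o]. /guuripodemleml/ → guoripodemleml.
Rule 2 (intervocalic h-deletion): no segment meets the environment; /guoripodemleml/ is unchanged.
Rule 3 (nasal place assimilation): /m/ precedes the alveolar consonant /l/, so it assimilates in place to [n]. /m/ precedes the alveolar consonant /l/, so it assimilates in place to [n]. /guoripodemleml/ → guoripodenlenl.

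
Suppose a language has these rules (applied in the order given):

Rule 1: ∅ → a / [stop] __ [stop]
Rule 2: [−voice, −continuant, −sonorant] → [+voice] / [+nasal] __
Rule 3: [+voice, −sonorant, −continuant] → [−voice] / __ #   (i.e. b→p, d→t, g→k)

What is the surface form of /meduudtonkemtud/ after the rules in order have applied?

Rule 1 (stop-cluster a-epenthesis): /d/ and /t/ form a stop–stop cluster, so [a] is inserted between them. /meduudtonkemtud/ → meduudatonkemtud.
Rule 2 (post-nasal voicing): /k/ is a voiceless stop immediately after the nasal /n/, so it voices to [g]. /t/ is a voiceless stop immediately after the nasal /m/, so it voices to [d]. /meduudatonkemtud/ → meduudatongemdud.
Rule 3 (final devoicing): /d/ is a voiced stop in word-final position, so it devoices to [t]. /meduudatongemdud/ → meduudatongemdut.

meduudatongemdut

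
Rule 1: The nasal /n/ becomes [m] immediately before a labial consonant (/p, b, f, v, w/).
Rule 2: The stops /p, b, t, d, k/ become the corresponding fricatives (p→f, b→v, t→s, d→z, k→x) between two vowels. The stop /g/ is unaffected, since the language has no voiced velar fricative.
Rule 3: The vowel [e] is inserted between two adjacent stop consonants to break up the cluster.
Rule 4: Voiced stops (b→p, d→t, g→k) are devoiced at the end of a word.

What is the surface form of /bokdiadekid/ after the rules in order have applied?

bokediazexit

Rule 1 (nasal place assimilation): no segment meets the environment; /bokdiadekid/ is unchanged.
Rule 2 (intervocalic spirantization): /d/ is a stop between vowels /a/ and /e/, so it spirantizes to the fricative [z]. /k/ is a stop between vowels /e/ and /i/, so it spirantizes to the fricative [x]. /bokdiadekid/ → bokdiazexid.
Rule 3 (stop-cluster e-epenthesis): /k/ and /d/ form a stop–stop cluster, so [e] is inserted between them. /bokdiazexid/ → bokediazexid.
Rule 4 (final devoicing): /d/ is a voiced stop in word-final position, so it devoices to [t]. /bokediazexid/ → bokediazexit.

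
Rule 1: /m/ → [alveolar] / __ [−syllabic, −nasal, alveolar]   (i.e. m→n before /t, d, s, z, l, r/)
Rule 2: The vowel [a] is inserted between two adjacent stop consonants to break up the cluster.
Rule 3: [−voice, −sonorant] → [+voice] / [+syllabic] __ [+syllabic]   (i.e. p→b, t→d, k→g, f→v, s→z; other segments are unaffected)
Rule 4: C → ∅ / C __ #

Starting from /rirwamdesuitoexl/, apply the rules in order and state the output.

rirwandezuidoex

Rule 1 (nasal place assimilation): /m/ precedes the alveolar consonant /d/, so it assimilates in place to [n]. /rirwamdesuitoexl/ → rirwandesuitoexl.
Rule 2 (stop-cluster a-epenthesis): no segment meets the environment; /rirwandesuitoexl/ is unchanged.
Rule 3 (intervocalic voicing): /s/ is a voiceless obstruent between vowels /e/ and /u/, so it voices to [z]. /t/ is a voiceless obstruent between vowels /i/ and /o/, so it voices to [d]. /rirwandesuitoexl/ → rirwandezuidoexl.
Rule 4 (final cluster simplification): /l/ is the second consonant of a word-final cluster /xl/, so it deletes. /rirwandezuidoexl/ → rirwandezuidoex.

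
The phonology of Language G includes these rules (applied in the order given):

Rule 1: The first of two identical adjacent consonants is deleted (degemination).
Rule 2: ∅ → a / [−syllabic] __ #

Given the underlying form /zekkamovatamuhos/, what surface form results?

zekamovatamuhosa

Rule 1 (degemination): /kk/ is a geminate; the first /k/ deletes. /zekkamovatamuhos/ → zekamovatamuhos.
Rule 2 (final a-epenthesis): the form ends in the consonant /s/, so [a] is inserted word-finally. /zekamovatamuhos/ → zekamovatamuhosa.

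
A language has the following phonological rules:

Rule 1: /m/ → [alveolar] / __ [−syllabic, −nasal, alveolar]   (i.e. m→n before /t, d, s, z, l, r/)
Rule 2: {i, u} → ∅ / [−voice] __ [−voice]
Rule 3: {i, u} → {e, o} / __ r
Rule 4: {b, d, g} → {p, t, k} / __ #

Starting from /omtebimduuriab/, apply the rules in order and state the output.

ontebinduoriap

Rule 1 (nasal place assimilation): /m/ precedes the alveolar consonant /t/, so it assimilates in place to [n]. /m/ precedes the alveolar consonant /d/, so it assimilates in place to [n]. /omtebimduuriab/ → ontebinduuriab.
Rule 2 (high vowel syncope): no segment meets the environment; /ontebinduuriab/ is unchanged.
Rule 3 (pre-rhotic lowering): /u/ is a high vowel immediately before /r/, so it lowers to [o]. /ontebinduuriab/ → ontebinduoriab.
Rule 4 (final devoicing): /b/ is a voiced stop in word-final position, so it devoices to [p]. /ontebinduoriab/ → ontebinduoriap.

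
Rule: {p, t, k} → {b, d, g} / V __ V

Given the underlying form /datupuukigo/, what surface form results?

dadubuugigo

/t/ is a voiceless stop between vowels /a/ and /u/, so it voices to [d].
/p/ is a voiceless stop between vowels /u/ and /u/, so it voices to [b].
/k/ is a voiceless stop between vowels /u/ and /i/, so it voices to [g].
Surface form: [dadubuugigo].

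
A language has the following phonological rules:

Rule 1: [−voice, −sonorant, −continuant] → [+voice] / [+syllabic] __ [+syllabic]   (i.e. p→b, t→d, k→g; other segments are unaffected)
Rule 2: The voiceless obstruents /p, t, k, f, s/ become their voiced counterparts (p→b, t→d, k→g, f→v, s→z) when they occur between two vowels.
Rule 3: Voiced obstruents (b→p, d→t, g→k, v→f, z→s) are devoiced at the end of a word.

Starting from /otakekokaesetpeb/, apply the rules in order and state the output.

odagegogaezetpep

Rule 1 (intervocalic voicing): /t/ is a voiceless stop between vowels /o/ and /a/, so it voices to [d]. /k/ is a voiceless stop between vowels /a/ and /e/, so it voices to [g]. /k/ is a voiceless stop between vowels /e/ and /o/, so it voices to [g]. /k/ is a voiceless stop between vowels /o/ and /a/, so it voices to [g]. /otakekokaesetpeb/ → odagegogaesetpeb.
Rule 2 (intervocalic voicing): /s/ is a voiceless obstruent between vowels /e/ and /e/, so it voices to [z]. /odagegogaesetpeb/ → odagegogaezetpeb.
Rule 3 (final devoicing): /b/ is a voiced obstruent in word-final position, so it devoices to [p]. /odagegogaezetpeb/ → odagegogaezetpep.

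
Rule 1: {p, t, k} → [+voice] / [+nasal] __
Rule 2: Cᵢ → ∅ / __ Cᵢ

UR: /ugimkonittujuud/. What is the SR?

Rule 1 (post-nasal voicing): /k/ is a voiceless stop immediately after the nasal /m/, so it voices to [g]. /ugimkonittujuud/ → ugimgonittujuud.
Rule 2 (degemination): /tt/ is a geminate; the first /t/ deletes. /ugimgonittujuud/ → ugimgonitujuud.

ugimgonitujuud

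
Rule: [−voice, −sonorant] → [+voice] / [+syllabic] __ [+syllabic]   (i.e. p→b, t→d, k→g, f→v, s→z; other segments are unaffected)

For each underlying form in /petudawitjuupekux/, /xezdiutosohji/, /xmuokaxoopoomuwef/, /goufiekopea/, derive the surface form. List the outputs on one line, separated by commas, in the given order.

pedudawitjuubegux, xezdiudozohji, xmuogaxooboomuwef, gouviegobea

/petudawitjuupekux/: /t/ is a voiceless obstruent between vowels /e/ and /u/, so it voices to [d]. /p/ is a voiceless obstruent between vowels /u/ and /e/, so it voices to [b]. /k/ is a voiceless obstruent between vowels /e/ and /u/, so it voices to [g]. → [pedudawitjuubegux].
/xezdiutosohji/: /t/ is a voiceless obstruent between vowels /u/ and /o/, so it voices to [d]. /s/ is a voiceless obstruent between vowels /o/ and /o/, so it voices to [z]. → [xezdiudozohji].
/xmuokaxoopoomuwef/: /k/ is a voiceless obstruent between vowels /o/ and /a/, so it voices to [g]. /p/ is a voiceless obstruent between vowels /o/ and /o/, so it voices to [b]. → [xmuogaxooboomuwef].
/goufiekopea/: /f/ is a voiceless obstruent between vowels /u/ and /i/, so it voices to [v]. /k/ is a voiceless obstruent between vowels /e/ and /o/, so it voices to [g]. /p/ is a voiceless obstruent between vowels /o/ and /e/, so it voices to [b]. → [gouviegobea].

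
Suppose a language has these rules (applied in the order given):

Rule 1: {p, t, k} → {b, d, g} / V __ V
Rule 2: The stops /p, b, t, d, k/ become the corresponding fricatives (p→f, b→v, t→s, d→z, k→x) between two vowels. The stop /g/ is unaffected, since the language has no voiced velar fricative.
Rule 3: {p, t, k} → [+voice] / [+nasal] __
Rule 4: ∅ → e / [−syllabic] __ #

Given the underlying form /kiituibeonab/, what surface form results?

Rule 1 (intervocalic voicing): /t/ is a voiceless stop between vowels /i/ and /u/, so it voices to [d]. /kiituibeonab/ → kiiduibeonab.
Rule 2 (intervocalic spirantization): /d/ is a stop between vowels /i/ and /u/, so it spirantizes to the fricative [z]. /b/ is a stop between vowels /i/ and /e/, so it spirantizes to the fricative [v]. /kiiduibeonab/ → kiizuiveonab.
Rule 3 (post-nasal voicing): no segment meets the environment; /kiizuiveonab/ is unchanged.
Rule 4 (final e-epenthesis): the form ends in the consonant /b/, so [e] is inserted word-finally. /kiizuiveonab/ → kiizuiveonabe.

kiizuiveonabe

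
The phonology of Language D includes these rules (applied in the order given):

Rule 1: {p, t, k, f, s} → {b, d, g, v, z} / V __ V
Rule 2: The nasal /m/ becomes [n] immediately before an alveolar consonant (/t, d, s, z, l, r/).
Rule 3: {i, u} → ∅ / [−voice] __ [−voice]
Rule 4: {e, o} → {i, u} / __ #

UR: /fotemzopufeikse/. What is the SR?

Rule 1 (intervocalic voicing): /t/ is a voiceless obstruent between vowels /o/ and /e/, so it voices to [d]. /p/ is a voiceless obstruent between vowels /o/ and /u/, so it voices to [b]. /f/ is a voiceless obstruent between vowels /u/ and /e/, so it voices to [v]. /fotemzopufeikse/ → fodemzobuveikse.
Rule 2 (nasal place assimilation): /m/ precedes the alveolar consonant /z/, so it assimilates in place to [n]. /fodemzobuveikse/ → fodenzobuveikse.
Rule 3 (high vowel syncope): no segment meets the environment; /fodenzobuveikse/ is unchanged.
Rule 4 (final vowel raising): /e/ is a mid vowel in word-final position, so it raises to [i]. /fodenzobuveikse/ → fodenzobuveiksi.

fodenzobuveiksi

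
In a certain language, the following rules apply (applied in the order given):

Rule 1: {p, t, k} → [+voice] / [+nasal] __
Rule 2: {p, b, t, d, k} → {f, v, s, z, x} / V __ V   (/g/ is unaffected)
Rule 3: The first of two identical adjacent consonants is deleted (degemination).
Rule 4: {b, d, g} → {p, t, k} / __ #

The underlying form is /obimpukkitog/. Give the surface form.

Rule 1 (post-nasal voicing): /p/ is a voiceless stop immediately after the nasal /m/, so it voices to [b]. /obimpukkitog/ → obimbukkitog.
Rule 2 (intervocalic spirantization): /b/ is a stop between vowels /o/ and /i/, so it spirantizes to the fricative [v]. /t/ is a stop between vowels /i/ and /o/, so it spirantizes to the fricative [s]. /obimbukkitog/ → ovimbukkisog.
Rule 3 (degemination): /kk/ is a geminate; the first /k/ deletes. /ovimbukkisog/ → ovimbukisog.
Rule 4 (final devoicing): /g/ is a voiced stop in word-final position, so it devoices to [k]. /ovimbukisog/ → ovimbukisok.

ovimbukisok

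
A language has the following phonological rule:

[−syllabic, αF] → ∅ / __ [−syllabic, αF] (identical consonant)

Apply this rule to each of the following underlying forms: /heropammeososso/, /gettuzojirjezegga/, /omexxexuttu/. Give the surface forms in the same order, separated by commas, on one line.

/heropammeososso/: /mm/ is a geminate; the first /m/ deletes. /ss/ is a geminate; the first /s/ deletes. → [heropameososo].
/gettuzojirjezegga/: /tt/ is a geminate; the first /t/ deletes. /gg/ is a geminate; the first /g/ deletes. → [getuzojirjezega].
/omexxexuttu/: /xx/ is a geminate; the first /x/ deletes. /tt/ is a geminate; the first /t/ deletes. → [omexexutu].

heropameososo, getuzojirjezega, omexexutu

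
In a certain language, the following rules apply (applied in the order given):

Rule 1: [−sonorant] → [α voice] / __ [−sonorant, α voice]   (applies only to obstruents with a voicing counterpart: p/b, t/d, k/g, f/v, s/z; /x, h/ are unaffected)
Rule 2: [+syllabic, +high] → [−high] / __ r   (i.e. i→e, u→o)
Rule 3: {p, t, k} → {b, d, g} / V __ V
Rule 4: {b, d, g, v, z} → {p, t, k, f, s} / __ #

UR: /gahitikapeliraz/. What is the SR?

Rule 1 (regressive voicing assimilation): no segment meets the environment; /gahitikapeliraz/ is unchanged.
Rule 2 (pre-rhotic lowering): /i/ is a high vowel immediately before /r/, so it lowers to [e]. /gahitikapeliraz/ → gahitikapeleraz.
Rule 3 (intervocalic voicing): /t/ is a voiceless stop between vowels /i/ and /i/, so it voices to [d]. /k/ is a voiceless stop between vowels /i/ and /a/, so it voices to [g]. /p/ is a voiceless stop between vowels /a/ and /e/, so it voices to [b]. /gahitikapeleraz/ → gahidigabeleraz.
Rule 4 (final devoicing): /z/ is a voiced obstruent in word-final position, so it devoices to [s]. /gahidigabeleraz/ → gahidigabeleras.

gahidigabeleras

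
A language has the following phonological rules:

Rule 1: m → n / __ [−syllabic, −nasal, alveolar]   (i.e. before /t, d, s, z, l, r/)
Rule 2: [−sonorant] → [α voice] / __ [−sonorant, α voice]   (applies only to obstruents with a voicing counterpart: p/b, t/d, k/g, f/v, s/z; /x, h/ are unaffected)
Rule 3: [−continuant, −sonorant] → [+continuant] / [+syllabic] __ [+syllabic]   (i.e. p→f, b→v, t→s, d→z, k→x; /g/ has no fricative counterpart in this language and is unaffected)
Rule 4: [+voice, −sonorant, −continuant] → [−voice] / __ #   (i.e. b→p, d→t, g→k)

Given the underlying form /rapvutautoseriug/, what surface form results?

Rule 1 (nasal place assimilation): no segment meets the environment; /rapvutautoseriug/ is unchanged.
Rule 2 (regressive voicing assimilation): /p/ precedes the voiced obstruent /v/, so it voices to [b] by assimilation. /rapvutautoseriug/ → rabvutautoseriug.
Rule 3 (intervocalic spirantization): /t/ is a stop between vowels /u/ and /a/, so it spirantizes to the fricative [s]. /t/ is a stop between vowels /u/ and /o/, so it spirantizes to the fricative [s]. /rabvutautoseriug/ → rabvusausoseriug.
Rule 4 (final devoicing): /g/ is a voiced stop in word-final position, so it devoices to [k]. /rabvusausoseriug/ → rabvusausoseriuk.

rabvusausoseriuk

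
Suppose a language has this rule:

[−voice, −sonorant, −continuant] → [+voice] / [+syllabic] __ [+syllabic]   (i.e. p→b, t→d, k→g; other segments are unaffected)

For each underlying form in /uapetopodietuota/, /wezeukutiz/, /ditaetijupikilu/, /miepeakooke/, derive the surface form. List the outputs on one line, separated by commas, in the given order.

uabedobodieduoda, wezeugudiz, didaedijubigilu, miebeagooge

/uapetopodietuota/: /p/ is a voiceless stop between vowels /a/ and /e/, so it voices to [b]. /t/ is a voiceless stop between vowels /e/ and /o/, so it voices to [d]. /p/ is a voiceless stop between vowels /o/ and /o/, so it voices to [b]. /t/ is a voiceless stop between vowels /e/ and /u/, so it voices to [d]. /t/ is a voiceless stop between vowels /o/ and /a/, so it voices to [d]. → [uabedobodieduoda].
/wezeukutiz/: /k/ is a voiceless stop between vowels /u/ and /u/, so it voices to [g]. /t/ is a voiceless stop between vowels /u/ and /i/, so it voices to [d]. → [wezeugudiz].
/ditaetijupikilu/: /t/ is a voiceless stop between vowels /i/ and /a/, so it voices to [d]. /t/ is a voiceless stop between vowels /e/ and /i/, so it voices to [d]. /p/ is a voiceless stop between vowels /u/ and /i/, so it voices to [b]. /k/ is a voiceless stop between vowels /i/ and /i/, so it voices to [g]. → [didaedijubigilu].
/miepeakooke/: /p/ is a voiceless stop between vowels /e/ and /e/, so it voices to [b]. /k/ is a voiceless stop between vowels /a/ and /o/, so it voices to [g]. /k/ is a voiceless stop between vowels /o/ and /e/, so it voices to [g]. → [miebeagooge].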